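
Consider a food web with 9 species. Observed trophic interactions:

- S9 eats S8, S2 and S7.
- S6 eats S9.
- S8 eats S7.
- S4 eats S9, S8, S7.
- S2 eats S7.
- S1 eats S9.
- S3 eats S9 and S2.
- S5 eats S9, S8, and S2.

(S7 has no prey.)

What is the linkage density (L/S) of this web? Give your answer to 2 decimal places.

There are L = 15 links among S = 9 species.
L/S = 15/9 = 1.6667 ≈ 1.67.

L/S = 1.67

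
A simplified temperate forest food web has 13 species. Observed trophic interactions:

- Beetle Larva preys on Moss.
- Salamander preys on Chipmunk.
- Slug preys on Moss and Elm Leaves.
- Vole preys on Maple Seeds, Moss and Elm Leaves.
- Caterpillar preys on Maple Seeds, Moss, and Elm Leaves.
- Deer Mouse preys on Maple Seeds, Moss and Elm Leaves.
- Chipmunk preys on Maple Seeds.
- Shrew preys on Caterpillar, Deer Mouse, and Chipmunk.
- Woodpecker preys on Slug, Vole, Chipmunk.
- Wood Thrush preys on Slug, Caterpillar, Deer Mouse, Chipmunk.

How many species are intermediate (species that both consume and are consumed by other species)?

Intermediate species (has both prey and predators): Deer Mouse, Caterpillar, Vole, Slug, Chipmunk.
Count: 5.

5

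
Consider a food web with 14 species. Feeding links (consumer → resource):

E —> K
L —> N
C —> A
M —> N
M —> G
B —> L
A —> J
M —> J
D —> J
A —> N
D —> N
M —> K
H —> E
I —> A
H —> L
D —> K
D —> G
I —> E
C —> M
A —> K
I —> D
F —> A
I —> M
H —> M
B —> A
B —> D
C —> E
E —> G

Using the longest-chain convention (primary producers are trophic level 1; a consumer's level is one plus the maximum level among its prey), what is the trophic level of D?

Trophic level 2

N is a producer → level 1.
D eats N (level 1); other prey at levels: J 1, G 1, K 1 → level 2.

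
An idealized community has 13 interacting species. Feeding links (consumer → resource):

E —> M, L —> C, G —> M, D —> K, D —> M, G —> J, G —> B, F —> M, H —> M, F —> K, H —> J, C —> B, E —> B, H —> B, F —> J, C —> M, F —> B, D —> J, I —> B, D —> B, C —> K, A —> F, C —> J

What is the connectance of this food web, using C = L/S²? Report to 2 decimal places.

C = 0.14

The web has S = 13 species and L = 23 feeding links.
C = L / S² = 23 / 169 = 0.1361 ≈ 0.14.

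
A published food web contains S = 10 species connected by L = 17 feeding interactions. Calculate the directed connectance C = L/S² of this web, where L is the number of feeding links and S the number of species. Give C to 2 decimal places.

The web has S = 10 species and L = 17 feeding links.
C = L / S² = 17 / 100 = 0.1700 ≈ 0.17.

C = 0.17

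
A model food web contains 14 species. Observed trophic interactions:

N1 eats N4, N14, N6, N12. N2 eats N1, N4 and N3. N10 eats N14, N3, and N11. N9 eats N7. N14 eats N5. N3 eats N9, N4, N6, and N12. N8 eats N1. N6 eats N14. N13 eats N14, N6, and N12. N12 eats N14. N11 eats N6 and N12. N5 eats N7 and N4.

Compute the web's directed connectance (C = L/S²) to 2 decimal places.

C = 0.13

The web has S = 14 species and L = 26 feeding links.
C = L / S² = 26 / 196 = 0.1327 ≈ 0.13.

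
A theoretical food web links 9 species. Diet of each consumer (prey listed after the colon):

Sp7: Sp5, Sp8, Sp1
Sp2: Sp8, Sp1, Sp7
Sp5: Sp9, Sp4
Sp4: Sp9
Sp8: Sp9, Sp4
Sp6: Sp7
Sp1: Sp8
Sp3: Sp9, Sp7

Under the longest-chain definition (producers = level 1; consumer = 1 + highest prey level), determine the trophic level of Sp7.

Sp9 is a producer → level 1.
Sp4 eats Sp9 → level 2.
Sp8 eats Sp4 (level 2); other prey at levels: Sp9 1 → level 3.
Sp1 eats Sp8 → level 4.
Sp7 eats Sp1 (level 4); other prey at levels: Sp5 3, Sp8 3 → level 5.

Trophic level 5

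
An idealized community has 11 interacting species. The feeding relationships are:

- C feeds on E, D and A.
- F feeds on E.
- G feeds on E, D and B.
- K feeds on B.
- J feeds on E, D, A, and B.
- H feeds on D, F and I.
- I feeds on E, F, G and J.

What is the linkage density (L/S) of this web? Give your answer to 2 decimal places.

There are L = 19 links among S = 11 species.
L/S = 19/11 = 1.7273 ≈ 1.73.

L/S = 1.73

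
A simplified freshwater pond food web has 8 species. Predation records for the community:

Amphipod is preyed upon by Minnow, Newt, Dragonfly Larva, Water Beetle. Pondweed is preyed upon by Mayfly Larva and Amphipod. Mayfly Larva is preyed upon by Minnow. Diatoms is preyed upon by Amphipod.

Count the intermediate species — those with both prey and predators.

Intermediate species (has both prey and predators): Mayfly Larva, Amphipod.
Count: 2.

2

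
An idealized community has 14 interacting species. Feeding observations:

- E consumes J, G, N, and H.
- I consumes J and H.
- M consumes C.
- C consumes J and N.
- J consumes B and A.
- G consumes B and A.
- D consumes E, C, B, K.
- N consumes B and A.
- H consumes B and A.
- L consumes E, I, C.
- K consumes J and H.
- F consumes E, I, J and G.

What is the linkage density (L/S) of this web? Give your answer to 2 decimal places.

L/S = 2.14

There are L = 30 links among S = 14 species.
L/S = 30/14 = 2.1429 ≈ 2.14.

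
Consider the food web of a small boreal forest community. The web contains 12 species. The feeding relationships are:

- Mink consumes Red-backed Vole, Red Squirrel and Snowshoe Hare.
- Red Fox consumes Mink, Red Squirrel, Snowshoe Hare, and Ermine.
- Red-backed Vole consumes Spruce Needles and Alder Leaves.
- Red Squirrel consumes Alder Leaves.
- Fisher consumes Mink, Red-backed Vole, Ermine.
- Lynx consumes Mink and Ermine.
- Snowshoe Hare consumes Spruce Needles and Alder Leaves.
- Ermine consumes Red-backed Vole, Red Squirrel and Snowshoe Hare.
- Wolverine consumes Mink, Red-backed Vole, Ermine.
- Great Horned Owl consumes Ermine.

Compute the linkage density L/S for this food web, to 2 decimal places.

L/S = 2.00

There are L = 24 links among S = 12 species.
L/S = 24/12 = 2.0000 ≈ 2.00.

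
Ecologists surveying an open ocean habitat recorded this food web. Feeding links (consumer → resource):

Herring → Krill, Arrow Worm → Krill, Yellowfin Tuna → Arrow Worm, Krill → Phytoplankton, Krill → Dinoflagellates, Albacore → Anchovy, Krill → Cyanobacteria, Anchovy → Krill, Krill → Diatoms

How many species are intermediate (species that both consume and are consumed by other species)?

3

Intermediate species (has both prey and predators): Krill, Arrow Worm, Anchovy.
Count: 3.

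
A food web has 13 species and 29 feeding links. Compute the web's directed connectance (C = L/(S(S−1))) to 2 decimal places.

C = 0.19

The web has S = 13 species and L = 29 feeding links.
C = L / (S(S−1)) = 29 / 156 = 0.1859 ≈ 0.19.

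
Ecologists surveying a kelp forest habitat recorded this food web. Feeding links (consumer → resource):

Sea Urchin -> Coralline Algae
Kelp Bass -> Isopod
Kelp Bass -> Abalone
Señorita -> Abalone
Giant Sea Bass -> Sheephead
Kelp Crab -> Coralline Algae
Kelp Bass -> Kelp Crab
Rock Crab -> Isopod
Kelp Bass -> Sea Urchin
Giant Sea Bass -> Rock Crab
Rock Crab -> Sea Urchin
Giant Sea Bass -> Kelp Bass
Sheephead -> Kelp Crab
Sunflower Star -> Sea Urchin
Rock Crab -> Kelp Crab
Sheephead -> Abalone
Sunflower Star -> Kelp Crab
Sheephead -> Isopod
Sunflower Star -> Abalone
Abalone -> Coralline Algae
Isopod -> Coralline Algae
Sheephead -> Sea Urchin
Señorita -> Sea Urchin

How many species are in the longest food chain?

4 species

One longest chain: Coralline Algae → Abalone → Sheephead → Giant Sea Bass.
It has 4 species and 3 links.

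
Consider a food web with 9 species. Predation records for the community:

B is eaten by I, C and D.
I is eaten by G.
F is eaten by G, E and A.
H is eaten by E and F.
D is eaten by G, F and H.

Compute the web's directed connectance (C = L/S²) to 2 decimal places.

The web has S = 9 species and L = 12 feeding links.
C = L / S² = 12 / 81 = 0.1481 ≈ 0.15.

C = 0.15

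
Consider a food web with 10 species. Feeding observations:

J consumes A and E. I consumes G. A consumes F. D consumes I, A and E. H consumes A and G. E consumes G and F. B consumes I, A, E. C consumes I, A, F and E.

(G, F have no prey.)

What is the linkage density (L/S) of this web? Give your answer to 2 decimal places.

There are L = 18 links among S = 10 species.
L/S = 18/10 = 1.8000 ≈ 1.80.

L/S = 1.80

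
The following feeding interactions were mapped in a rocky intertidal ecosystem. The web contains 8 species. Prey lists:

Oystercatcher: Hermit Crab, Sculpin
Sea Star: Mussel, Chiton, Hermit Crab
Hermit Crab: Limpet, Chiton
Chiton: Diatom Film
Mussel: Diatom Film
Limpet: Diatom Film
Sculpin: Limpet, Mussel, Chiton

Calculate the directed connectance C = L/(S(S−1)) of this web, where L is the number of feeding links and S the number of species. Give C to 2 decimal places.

C = 0.23

The web has S = 8 species and L = 13 feeding links.
C = L / (S(S−1)) = 13 / 56 = 0.2321 ≈ 0.23.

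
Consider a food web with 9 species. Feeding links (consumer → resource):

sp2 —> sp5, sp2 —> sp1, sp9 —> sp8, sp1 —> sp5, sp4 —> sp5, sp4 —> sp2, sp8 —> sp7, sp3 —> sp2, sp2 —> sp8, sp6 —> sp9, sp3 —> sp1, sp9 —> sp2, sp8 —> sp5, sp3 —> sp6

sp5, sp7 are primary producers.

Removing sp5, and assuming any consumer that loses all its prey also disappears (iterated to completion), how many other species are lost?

Remove sp5.
Round 1: sp1 (all prey gone) → extinct.
No further losses. Total secondary extinctions: 1.

1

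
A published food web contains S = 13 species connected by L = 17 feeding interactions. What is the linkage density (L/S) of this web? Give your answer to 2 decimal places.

There are L = 17 links among S = 13 species.
L/S = 17/13 = 1.3077 ≈ 1.31.

L/S = 1.31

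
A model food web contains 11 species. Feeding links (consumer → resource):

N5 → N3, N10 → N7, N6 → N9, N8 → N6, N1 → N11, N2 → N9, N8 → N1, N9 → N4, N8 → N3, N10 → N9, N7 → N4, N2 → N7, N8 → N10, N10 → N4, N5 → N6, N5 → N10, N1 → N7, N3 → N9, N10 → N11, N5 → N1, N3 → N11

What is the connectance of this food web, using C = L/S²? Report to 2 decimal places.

C = 0.17

The web has S = 11 species and L = 21 feeding links.
C = L / S² = 21 / 121 = 0.1736 ≈ 0.17.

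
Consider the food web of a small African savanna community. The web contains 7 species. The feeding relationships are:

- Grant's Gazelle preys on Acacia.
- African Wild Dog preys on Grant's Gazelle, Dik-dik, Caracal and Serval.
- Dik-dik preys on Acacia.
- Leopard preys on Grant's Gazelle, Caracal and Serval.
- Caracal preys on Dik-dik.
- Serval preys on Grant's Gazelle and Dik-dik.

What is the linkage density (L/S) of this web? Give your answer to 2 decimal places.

There are L = 12 links among S = 7 species.
L/S = 12/7 = 1.7143 ≈ 1.71.

L/S = 1.71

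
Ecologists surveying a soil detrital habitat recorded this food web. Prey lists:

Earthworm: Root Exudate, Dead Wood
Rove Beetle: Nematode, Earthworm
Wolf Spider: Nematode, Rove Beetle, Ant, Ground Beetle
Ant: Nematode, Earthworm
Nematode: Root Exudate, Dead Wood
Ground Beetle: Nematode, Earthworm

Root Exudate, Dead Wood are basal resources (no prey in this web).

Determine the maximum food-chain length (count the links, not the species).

3 links

One longest chain: Root Exudate → Nematode → Rove Beetle → Wolf Spider.
It has 4 species and 3 links.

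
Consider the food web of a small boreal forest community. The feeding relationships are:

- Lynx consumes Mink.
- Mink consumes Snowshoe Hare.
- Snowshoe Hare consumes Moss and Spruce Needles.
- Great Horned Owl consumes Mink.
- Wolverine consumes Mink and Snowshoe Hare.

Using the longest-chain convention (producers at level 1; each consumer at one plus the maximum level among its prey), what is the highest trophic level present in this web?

4

Producers (level 1): Moss, Spruce Needles.
Moss → Snowshoe Hare → Mink → Great Horned Owl gives Great Horned Owl level 4.
No species has a prey at level 4, so no species reaches level 5.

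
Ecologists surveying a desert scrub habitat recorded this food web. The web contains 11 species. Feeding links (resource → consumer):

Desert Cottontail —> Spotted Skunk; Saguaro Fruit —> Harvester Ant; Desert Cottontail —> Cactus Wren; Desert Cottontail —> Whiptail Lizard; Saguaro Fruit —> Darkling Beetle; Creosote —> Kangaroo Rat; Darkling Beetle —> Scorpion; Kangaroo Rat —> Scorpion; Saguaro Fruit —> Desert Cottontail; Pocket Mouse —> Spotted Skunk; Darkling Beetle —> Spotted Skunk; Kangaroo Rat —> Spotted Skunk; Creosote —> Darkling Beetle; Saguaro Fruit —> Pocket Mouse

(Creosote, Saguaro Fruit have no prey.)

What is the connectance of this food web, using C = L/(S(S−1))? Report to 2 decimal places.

C = 0.13

The web has S = 11 species and L = 14 feeding links.
C = L / (S(S−1)) = 14 / 110 = 0.1273 ≈ 0.13.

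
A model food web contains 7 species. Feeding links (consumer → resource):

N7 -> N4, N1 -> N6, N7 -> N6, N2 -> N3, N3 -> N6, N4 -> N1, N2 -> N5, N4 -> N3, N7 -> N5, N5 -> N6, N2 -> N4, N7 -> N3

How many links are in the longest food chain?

3 links

One longest chain: N6 → N3 → N4 → N7.
It has 4 species and 3 links.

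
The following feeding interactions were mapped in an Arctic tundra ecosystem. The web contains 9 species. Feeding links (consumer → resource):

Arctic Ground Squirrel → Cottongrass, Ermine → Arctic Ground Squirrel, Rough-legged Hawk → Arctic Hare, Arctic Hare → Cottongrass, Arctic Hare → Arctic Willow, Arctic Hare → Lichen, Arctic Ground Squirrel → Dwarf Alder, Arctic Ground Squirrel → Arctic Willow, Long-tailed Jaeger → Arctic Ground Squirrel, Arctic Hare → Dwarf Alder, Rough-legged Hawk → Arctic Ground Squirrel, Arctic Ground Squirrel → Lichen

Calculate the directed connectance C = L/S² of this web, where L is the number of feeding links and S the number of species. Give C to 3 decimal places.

C = 0.148

The web has S = 9 species and L = 12 feeding links.
C = L / S² = 12 / 81 = 0.1481 ≈ 0.148.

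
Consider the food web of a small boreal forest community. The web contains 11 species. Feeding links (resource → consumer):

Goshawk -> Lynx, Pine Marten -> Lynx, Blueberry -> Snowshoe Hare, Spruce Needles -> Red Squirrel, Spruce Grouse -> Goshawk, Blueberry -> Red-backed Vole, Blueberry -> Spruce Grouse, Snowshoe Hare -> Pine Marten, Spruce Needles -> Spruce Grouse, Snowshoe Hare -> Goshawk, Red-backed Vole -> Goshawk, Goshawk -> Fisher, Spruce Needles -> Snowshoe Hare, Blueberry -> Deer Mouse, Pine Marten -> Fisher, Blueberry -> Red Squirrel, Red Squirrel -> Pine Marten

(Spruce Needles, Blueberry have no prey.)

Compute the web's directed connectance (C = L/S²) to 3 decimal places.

The web has S = 11 species and L = 17 feeding links.
C = L / S² = 17 / 121 = 0.1405 ≈ 0.140.

C = 0.140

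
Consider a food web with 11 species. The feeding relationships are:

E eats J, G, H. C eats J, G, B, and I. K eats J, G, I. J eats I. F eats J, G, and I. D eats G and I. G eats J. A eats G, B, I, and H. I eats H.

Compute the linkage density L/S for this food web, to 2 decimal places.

L/S = 2.00

There are L = 22 links among S = 11 species.
L/S = 22/11 = 2.0000 ≈ 2.00.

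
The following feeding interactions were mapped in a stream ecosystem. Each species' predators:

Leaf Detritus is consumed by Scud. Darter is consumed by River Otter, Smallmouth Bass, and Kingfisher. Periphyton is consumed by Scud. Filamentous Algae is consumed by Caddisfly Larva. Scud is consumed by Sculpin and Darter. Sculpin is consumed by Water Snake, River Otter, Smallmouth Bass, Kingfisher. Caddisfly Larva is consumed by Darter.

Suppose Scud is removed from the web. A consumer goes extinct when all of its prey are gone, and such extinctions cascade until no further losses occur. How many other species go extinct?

Remove Scud.
Round 1: Sculpin (all prey gone) → extinct.
Round 2: Water Snake (all prey gone) → extinct.
No further losses. Total secondary extinctions: 2.

2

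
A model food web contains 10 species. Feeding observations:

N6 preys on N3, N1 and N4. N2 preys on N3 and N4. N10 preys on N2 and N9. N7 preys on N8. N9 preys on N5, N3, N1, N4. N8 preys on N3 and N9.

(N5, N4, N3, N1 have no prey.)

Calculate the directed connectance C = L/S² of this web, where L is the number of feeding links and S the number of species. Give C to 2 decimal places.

C = 0.14

The web has S = 10 species and L = 14 feeding links.
C = L / S² = 14 / 100 = 0.1400 ≈ 0.14.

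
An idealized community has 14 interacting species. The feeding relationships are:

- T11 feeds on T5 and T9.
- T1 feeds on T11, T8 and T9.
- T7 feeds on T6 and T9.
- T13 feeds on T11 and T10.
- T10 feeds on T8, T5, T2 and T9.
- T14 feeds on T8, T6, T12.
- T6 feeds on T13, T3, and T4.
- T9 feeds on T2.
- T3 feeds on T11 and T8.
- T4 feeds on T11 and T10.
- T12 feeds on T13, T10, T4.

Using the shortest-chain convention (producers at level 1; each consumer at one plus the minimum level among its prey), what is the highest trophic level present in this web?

Producers (level 1): T5, T2, T8.
Following each consumer down to its lowest-level prey: T8 → T3 → T6 (levels 1 through 3).
All prey of T6 (T3 2, T4 3, T13 3) are at level 2 or above, so T6 is at level 1 + 2 = 3.
Every consumer has at least one prey at level 2 or below, so none exceeds level 3.

3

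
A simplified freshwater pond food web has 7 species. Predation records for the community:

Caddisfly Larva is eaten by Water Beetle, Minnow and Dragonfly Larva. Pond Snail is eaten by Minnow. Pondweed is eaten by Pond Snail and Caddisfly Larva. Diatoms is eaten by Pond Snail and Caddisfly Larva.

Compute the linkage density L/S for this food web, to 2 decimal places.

L/S = 1.14

There are L = 8 links among S = 7 species.
L/S = 8/7 = 1.1429 ≈ 1.14.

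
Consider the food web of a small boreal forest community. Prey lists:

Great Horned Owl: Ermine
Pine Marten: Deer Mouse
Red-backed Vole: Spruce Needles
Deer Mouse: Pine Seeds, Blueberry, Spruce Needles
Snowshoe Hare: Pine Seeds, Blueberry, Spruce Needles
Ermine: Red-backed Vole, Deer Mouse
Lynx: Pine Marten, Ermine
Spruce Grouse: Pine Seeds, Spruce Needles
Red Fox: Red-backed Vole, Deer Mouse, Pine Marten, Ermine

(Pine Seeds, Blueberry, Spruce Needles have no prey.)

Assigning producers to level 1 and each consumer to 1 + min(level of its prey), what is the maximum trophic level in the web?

Producers (level 1): Pine Seeds, Blueberry, Spruce Needles.
Following each consumer down to its lowest-level prey: Spruce Needles → Red-backed Vole → Ermine → Great Horned Owl (levels 1 through 4).
All prey of Great Horned Owl (Ermine 3) are at level 3 or above, so Great Horned Owl is at level 1 + 3 = 4.
Every consumer has at least one prey at level 3 or below, so none exceeds level 4.

4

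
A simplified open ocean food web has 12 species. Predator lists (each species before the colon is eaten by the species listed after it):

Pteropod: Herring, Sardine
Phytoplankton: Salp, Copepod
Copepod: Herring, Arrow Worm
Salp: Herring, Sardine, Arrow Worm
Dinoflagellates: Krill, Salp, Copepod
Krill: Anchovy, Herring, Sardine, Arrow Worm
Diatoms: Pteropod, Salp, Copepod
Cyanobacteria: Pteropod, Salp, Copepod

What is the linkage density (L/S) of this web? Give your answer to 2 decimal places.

L/S = 1.83

There are L = 22 links among S = 12 species.
L/S = 22/12 = 1.8333 ≈ 1.83.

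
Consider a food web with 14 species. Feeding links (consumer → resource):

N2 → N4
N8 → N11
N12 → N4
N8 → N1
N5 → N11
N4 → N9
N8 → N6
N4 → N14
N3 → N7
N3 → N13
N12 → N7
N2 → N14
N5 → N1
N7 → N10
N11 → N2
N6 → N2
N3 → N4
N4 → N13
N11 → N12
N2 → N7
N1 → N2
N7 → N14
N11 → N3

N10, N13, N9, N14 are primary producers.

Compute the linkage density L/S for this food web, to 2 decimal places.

L/S = 1.64

There are L = 23 links among S = 14 species.
L/S = 23/14 = 1.6429 ≈ 1.64.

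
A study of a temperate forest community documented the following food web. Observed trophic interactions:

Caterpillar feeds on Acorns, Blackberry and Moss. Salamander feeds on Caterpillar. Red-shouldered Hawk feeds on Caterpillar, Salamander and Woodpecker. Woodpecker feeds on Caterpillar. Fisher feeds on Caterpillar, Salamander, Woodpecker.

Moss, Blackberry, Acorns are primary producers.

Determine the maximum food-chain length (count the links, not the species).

3 links

One longest chain: Moss → Caterpillar → Salamander → Fisher.
It has 4 species and 3 links.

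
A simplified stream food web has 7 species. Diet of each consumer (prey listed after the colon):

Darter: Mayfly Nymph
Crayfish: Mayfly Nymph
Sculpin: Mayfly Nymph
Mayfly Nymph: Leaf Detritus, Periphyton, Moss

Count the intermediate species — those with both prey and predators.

1

Intermediate species (has both prey and predators): Mayfly Nymph.
Count: 1.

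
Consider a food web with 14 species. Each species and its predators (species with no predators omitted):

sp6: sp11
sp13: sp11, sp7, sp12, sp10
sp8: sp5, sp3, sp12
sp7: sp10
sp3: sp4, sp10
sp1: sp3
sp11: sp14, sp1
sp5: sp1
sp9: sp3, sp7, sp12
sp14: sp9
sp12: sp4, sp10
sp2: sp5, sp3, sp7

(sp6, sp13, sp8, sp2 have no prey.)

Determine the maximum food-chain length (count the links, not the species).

5 links

One longest chain: sp6 → sp11 → sp14 → sp9 → sp3 → sp4.
It has 6 species and 5 links.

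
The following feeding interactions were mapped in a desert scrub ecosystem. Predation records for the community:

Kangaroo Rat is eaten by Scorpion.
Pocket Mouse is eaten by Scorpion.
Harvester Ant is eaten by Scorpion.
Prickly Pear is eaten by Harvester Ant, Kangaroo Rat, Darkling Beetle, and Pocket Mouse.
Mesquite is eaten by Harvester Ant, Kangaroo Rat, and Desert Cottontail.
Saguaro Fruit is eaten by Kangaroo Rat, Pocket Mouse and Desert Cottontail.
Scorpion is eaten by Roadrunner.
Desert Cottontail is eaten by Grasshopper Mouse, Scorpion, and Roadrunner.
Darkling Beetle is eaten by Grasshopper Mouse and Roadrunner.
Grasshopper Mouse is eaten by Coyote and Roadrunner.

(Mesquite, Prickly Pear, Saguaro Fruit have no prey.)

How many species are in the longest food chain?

One longest chain: Prickly Pear → Darkling Beetle → Grasshopper Mouse → Coyote.
It has 4 species and 3 links.

4 species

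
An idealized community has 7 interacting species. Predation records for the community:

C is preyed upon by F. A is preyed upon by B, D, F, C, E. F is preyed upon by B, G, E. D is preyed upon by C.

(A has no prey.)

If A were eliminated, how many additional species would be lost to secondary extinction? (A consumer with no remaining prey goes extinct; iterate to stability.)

Remove A.
Round 1: D (all prey gone) → extinct.
Round 2: C (all prey gone) → extinct.
Round 3: F (all prey gone) → extinct.
Round 4: E (all prey gone), G (all prey gone), B (all prey gone) → extinct.
No further losses. Total secondary extinctions: 6.

6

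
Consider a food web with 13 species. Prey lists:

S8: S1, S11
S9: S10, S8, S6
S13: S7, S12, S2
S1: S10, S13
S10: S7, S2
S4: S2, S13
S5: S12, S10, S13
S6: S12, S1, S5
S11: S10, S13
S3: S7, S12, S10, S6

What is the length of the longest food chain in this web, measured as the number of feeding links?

One longest chain: S7 → S10 → S11 → S8 → S9.
It has 5 species and 4 links.

4 links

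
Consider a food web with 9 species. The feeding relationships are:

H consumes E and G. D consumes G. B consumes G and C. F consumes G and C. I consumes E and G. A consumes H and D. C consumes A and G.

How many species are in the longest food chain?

One longest chain: E → H → A → C → F.
It has 5 species and 4 links.

5 species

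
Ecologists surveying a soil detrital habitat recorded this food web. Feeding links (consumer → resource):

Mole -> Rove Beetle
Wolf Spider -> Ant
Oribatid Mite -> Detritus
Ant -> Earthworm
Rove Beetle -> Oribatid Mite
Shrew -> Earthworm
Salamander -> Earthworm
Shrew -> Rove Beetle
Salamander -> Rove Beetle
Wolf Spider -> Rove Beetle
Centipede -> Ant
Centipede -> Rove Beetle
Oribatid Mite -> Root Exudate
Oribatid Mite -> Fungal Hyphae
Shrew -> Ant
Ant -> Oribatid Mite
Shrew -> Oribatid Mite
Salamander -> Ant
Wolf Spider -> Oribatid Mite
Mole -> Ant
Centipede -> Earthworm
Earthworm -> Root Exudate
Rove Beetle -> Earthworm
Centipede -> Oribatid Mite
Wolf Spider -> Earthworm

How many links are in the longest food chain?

3 links

One longest chain: Fungal Hyphae → Oribatid Mite → Ant → Centipede.
It has 4 species and 3 links.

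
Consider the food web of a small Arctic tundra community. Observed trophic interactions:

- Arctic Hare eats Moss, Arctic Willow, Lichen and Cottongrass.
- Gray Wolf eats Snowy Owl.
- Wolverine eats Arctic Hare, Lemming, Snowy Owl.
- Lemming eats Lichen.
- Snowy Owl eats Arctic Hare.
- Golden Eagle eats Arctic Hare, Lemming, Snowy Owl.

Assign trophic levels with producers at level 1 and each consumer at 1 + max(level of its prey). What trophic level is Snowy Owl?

Trophic level 3

Arctic Willow is a producer → level 1.
Arctic Hare eats Arctic Willow (level 1); other prey at levels: Moss 1, Cottongrass 1, Lichen 1 → level 2.
Snowy Owl eats Arctic Hare → level 3.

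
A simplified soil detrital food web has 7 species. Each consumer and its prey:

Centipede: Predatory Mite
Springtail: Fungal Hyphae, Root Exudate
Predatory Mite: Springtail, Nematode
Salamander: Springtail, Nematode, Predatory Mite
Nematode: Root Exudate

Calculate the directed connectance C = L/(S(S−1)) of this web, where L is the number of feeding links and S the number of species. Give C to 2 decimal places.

C = 0.21

The web has S = 7 species and L = 9 feeding links.
C = L / (S(S−1)) = 9 / 42 = 0.2143 ≈ 0.21.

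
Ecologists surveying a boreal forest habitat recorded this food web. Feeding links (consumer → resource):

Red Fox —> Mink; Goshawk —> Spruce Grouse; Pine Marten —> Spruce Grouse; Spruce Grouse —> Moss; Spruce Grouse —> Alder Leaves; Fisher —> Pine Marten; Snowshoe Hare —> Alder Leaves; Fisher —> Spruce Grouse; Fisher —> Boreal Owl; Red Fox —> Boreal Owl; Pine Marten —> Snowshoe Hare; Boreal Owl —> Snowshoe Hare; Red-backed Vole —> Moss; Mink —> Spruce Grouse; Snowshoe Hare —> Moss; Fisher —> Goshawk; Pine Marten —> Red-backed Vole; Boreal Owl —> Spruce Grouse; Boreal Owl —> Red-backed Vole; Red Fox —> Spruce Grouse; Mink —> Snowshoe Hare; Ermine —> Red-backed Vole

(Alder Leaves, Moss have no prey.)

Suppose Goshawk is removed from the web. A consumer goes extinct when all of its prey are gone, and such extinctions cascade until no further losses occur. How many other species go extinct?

0

Remove Goshawk.
Every predator of it retains at least one other prey: Fisher still has Spruce Grouse, Pine Marten, Boreal Owl.
No consumer loses all prey, so no secondary extinctions occur.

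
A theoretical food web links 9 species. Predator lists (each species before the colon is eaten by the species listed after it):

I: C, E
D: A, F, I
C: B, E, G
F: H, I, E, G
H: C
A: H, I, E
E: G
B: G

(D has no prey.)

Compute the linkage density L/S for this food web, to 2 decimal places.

L/S = 2.00

There are L = 18 links among S = 9 species.
L/S = 18/9 = 2.0000 ≈ 2.00.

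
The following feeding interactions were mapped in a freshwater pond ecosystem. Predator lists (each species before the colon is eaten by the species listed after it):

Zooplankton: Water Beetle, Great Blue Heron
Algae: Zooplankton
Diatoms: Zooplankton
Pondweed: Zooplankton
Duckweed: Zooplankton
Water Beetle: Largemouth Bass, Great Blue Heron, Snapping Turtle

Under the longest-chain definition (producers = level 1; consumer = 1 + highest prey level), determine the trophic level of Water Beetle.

Duckweed is a producer → level 1.
Zooplankton eats Duckweed (level 1); other prey at levels: Algae 1, Diatoms 1, Pondweed 1 → level 2.
Water Beetle eats Zooplankton → level 3.

Trophic level 3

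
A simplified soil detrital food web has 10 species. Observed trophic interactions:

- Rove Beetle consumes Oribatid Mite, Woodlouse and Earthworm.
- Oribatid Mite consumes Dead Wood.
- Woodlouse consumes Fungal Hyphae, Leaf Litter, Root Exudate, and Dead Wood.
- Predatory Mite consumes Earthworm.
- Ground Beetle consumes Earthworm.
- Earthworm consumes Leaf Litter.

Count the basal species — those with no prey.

4

Basal species (no prey listed): Fungal Hyphae, Dead Wood, Root Exudate, Leaf Litter.
Count: 4.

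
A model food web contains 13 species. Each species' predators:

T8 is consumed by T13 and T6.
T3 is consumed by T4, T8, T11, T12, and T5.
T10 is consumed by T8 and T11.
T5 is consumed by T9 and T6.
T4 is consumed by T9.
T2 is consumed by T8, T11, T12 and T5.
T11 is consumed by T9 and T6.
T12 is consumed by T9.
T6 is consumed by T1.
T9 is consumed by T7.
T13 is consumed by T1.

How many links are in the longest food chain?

One longest chain: T2 → T12 → T9 → T7.
It has 4 species and 3 links.

3 links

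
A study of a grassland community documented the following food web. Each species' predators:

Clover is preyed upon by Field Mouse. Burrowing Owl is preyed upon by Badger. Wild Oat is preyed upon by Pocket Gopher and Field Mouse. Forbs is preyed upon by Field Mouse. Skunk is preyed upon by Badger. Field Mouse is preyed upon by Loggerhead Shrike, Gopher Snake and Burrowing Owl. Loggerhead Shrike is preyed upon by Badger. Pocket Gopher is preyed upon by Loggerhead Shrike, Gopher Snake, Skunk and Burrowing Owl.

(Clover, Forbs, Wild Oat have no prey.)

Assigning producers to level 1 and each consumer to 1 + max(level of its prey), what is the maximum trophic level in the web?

4

Producers (level 1): Clover, Forbs, Wild Oat.
Wild Oat → Pocket Gopher → Burrowing Owl → Badger gives Badger level 4.
No species has a prey at level 4, so no species reaches level 5.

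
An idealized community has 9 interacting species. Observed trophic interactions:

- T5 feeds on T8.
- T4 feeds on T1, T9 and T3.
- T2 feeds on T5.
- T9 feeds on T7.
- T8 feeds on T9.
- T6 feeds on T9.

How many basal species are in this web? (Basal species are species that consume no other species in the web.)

3

Basal species (no prey listed): T1, T7, T3.
Count: 3.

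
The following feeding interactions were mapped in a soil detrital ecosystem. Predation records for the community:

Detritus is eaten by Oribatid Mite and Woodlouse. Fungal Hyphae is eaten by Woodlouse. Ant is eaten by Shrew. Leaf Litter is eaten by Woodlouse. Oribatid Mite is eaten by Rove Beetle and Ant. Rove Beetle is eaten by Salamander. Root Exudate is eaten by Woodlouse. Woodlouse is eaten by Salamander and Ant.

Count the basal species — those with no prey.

4

Basal species (no prey listed): Leaf Litter, Detritus, Root Exudate, Fungal Hyphae.
Count: 4.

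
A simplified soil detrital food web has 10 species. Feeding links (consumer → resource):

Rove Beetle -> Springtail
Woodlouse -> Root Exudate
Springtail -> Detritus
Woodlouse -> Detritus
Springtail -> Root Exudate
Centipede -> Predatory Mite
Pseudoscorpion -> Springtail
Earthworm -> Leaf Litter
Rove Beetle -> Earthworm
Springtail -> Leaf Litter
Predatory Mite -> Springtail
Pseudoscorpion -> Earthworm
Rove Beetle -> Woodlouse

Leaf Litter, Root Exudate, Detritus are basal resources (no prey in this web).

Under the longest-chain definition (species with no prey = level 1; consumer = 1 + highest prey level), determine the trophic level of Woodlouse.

Root Exudate has no prey (basal) → level 1.
Woodlouse eats Root Exudate (level 1); other prey at levels: Detritus 1 → level 2.

Trophic level 2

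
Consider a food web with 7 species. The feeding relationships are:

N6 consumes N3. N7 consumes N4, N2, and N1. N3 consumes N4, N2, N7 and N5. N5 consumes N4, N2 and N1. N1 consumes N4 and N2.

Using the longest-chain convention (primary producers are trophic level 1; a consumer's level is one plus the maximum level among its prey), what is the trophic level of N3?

N2 is a producer → level 1.
N1 eats N2 (level 1); other prey at levels: N4 1 → level 2.
N7 eats N1 (level 2); other prey at levels: N2 1, N4 1 → level 3.
N3 eats N7 (level 3); other prey at levels: N2 1, N4 1, N5 3 → level 4.

Trophic level 4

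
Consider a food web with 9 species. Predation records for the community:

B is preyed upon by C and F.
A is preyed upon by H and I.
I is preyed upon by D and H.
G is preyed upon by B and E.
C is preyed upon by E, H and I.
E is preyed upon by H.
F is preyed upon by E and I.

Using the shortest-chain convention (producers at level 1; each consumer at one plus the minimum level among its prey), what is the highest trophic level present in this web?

3

Producers (level 1): G, A.
Following each consumer down to its lowest-level prey: G → B → C (levels 1 through 3).
All prey of C (B 2) are at level 2 or above, so C is at level 1 + 2 = 3.
Every consumer has at least one prey at level 2 or below, so none exceeds level 3.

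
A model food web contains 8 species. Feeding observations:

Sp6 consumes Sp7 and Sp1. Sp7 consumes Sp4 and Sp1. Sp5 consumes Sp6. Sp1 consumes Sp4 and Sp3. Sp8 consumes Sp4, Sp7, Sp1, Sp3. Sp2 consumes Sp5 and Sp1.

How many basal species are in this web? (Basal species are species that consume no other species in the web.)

2

Basal species (no prey listed): Sp4, Sp3.
Count: 2.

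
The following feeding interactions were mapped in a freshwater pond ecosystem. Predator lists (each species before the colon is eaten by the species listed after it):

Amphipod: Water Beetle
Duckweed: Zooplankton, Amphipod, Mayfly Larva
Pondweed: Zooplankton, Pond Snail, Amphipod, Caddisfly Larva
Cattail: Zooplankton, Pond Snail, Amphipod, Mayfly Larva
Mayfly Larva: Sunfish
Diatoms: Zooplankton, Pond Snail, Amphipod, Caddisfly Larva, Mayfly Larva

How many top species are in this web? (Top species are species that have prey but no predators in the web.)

Top species (has prey, but nothing eats it): Zooplankton, Pond Snail, Caddisfly Larva, Sunfish, Water Beetle.
Count: 5.

5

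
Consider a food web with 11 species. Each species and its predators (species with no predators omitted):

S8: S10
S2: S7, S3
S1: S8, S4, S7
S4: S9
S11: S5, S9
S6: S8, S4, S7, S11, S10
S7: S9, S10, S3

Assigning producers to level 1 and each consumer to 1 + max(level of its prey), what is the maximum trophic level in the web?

Producers (level 1): S2, S6, S1.
S6 → S11 → S5 gives S5 level 3.
No species has a prey at level 3, so no species reaches level 4.

3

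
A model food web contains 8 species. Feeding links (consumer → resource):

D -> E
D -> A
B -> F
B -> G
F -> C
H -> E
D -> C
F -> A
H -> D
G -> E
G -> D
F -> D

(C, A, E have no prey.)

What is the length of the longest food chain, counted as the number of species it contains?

4 species

One longest chain: C → D → F → B.
It has 4 species and 3 links.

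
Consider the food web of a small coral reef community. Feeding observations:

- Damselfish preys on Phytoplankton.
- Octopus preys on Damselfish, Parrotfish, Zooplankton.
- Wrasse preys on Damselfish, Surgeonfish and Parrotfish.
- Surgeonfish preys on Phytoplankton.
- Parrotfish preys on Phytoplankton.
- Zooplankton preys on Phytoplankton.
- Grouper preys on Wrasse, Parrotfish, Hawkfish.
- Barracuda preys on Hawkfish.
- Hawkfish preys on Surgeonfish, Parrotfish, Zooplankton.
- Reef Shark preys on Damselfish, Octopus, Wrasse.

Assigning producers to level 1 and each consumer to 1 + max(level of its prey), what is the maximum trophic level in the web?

4

Producers (level 1): Phytoplankton.
Phytoplankton → Parrotfish → Octopus → Reef Shark gives Reef Shark level 4.
No species has a prey at level 4, so no species reaches level 5.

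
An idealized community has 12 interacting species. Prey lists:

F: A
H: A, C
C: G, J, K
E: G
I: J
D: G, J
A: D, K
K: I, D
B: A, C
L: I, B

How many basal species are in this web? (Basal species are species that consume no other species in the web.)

2

Basal species (no prey listed): G, J.
Count: 2.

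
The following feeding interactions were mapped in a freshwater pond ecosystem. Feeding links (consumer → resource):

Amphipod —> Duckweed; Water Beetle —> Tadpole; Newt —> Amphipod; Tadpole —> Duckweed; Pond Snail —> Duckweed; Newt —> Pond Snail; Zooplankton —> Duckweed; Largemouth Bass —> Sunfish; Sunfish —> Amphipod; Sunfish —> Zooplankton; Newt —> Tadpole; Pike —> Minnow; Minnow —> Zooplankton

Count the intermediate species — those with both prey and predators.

6

Intermediate species (has both prey and predators): Pond Snail, Tadpole, Amphipod, Zooplankton, Sunfish, Minnow.
Count: 6.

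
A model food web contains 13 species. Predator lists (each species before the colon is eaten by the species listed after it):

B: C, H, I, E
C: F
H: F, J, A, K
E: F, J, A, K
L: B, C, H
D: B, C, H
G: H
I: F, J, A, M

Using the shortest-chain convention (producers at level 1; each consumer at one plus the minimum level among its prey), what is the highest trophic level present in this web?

4

Producers (level 1): L, D, G.
Following each consumer down to its lowest-level prey: L → B → I → M (levels 1 through 4).
All prey of M (I 3) are at level 3 or above, so M is at level 1 + 3 = 4.
Every consumer has at least one prey at level 3 or below, so none exceeds level 4.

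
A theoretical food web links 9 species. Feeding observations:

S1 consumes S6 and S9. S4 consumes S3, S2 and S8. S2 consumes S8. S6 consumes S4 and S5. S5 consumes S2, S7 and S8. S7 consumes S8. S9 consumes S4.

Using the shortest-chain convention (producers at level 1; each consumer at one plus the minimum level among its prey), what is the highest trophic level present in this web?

Producers (level 1): S8, S3.
Following each consumer down to its lowest-level prey: S8 → S4 → S9 → S1 (levels 1 through 4).
All prey of S1 (S9 3, S6 3) are at level 3 or above, so S1 is at level 1 + 3 = 4.
Every consumer has at least one prey at level 3 or below, so none exceeds level 4.

4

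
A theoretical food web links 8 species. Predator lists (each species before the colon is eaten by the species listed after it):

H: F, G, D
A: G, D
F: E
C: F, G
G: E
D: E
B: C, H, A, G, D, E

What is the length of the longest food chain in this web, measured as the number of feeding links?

One longest chain: B → C → F → E.
It has 4 species and 3 links.

3 links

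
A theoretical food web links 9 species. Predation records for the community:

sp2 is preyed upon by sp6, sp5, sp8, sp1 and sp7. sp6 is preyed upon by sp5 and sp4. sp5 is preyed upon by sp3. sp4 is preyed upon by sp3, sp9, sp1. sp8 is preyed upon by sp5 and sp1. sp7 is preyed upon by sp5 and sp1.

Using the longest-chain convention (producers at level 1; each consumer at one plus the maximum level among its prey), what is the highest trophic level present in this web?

Producers (level 1): sp2.
sp2 → sp6 → sp4 → sp1 gives sp1 level 4.
No species has a prey at level 4, so no species reaches level 5.

4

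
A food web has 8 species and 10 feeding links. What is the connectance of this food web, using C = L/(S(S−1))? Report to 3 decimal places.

The web has S = 8 species and L = 10 feeding links.
C = L / (S(S−1)) = 10 / 56 = 0.1786 ≈ 0.179.

C = 0.179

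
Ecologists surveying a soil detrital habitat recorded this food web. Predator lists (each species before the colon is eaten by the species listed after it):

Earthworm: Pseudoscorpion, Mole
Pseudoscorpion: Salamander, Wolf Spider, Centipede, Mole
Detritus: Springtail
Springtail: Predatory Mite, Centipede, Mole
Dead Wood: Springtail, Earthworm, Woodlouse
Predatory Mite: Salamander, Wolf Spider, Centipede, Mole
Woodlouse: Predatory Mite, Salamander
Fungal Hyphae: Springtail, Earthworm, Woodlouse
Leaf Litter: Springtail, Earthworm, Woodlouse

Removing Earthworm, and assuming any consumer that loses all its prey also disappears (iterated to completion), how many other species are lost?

1

Remove Earthworm.
Round 1: Pseudoscorpion (all prey gone) → extinct.
No further losses. Total secondary extinctions: 1.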